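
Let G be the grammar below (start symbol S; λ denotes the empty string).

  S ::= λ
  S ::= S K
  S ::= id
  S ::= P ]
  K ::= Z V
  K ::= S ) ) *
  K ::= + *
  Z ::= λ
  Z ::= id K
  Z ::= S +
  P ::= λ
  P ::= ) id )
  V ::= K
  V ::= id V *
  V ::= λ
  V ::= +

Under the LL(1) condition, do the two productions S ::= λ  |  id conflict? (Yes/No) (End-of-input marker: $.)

FIRST(λ) = { λ } and FIRST(id) = { id }.
The first alternative is nullable and FOLLOW(S) = { $, ), +, ], id } shares id with FIRST of the second — conflict.

Yes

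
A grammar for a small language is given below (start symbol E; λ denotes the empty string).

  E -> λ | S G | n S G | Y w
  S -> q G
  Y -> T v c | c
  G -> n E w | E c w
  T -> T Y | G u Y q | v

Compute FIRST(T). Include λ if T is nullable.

From T -> T Y: add FIRST(T) = { c, n, q, v }.
From T -> G u Y q: add FIRST(G) = { c, n, q, v }.
T -> v contributes {v}.
Union: FIRST(T) = { c, n, q, v }.

{ c, n, q, v }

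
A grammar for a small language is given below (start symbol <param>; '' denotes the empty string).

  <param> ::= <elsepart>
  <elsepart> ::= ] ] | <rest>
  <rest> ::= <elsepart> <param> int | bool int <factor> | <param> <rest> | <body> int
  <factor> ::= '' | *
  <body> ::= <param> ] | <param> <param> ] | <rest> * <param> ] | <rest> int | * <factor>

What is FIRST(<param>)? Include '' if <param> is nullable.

{ *, ], bool }

From <param> ::= <elsepart>: add FIRST(<elsepart>) = { *, ], bool }.
Union: FIRST(<param>) = { *, ], bool }.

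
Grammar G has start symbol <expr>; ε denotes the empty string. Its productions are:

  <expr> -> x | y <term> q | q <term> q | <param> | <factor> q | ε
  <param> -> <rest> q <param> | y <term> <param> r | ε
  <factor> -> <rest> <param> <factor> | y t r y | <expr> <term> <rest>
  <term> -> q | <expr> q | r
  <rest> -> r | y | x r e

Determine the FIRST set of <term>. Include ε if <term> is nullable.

{ q, r, x, y }

<term> -> q contributes {q}.
From <term> -> <expr> q: <expr> nullable, take FIRST(<expr>) ∪ {q} = { q, r, x, y }.
<term> -> r contributes {r}.
Union: FIRST(<term>) = { q, r, x, y }.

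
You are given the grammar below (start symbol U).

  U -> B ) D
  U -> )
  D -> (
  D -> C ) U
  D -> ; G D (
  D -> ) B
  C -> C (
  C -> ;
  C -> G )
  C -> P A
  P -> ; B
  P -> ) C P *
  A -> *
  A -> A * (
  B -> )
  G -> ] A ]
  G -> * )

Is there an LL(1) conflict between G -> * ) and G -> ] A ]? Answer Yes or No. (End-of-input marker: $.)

No

FIRST(* )) = { * } and FIRST(] A ]) = { ] }.
The FIRST sets are disjoint and neither alternative is nullable — no conflict.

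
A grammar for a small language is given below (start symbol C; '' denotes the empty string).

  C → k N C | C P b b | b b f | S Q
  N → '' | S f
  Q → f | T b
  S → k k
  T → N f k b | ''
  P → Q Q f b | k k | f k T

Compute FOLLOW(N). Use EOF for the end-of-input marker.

{ b, f, k }

In C → k N C: add FIRST(C) = { b, k }.
In T → N f k b: add FIRST(f k b) = { f }.
Union: FOLLOW(N) = { b, f, k }.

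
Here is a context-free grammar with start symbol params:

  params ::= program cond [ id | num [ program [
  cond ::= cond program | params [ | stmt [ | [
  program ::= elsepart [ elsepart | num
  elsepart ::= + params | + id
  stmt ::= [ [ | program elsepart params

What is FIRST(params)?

{ +, num }

From params ::= program cond [ id: add FIRST(program) = { +, num }.
params ::= num [ program [ contributes {num}.
Union: FIRST(params) = { +, num }.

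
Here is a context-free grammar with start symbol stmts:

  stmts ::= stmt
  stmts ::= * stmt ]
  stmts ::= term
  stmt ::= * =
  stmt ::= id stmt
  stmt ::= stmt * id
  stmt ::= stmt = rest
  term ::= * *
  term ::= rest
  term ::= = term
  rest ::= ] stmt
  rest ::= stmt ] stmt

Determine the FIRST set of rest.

rest ::= ] stmt contributes {]}.
From rest ::= stmt ] stmt: add FIRST(stmt) = { *, id }.
Union: FIRST(rest) = { *, ], id }.

{ *, ], id }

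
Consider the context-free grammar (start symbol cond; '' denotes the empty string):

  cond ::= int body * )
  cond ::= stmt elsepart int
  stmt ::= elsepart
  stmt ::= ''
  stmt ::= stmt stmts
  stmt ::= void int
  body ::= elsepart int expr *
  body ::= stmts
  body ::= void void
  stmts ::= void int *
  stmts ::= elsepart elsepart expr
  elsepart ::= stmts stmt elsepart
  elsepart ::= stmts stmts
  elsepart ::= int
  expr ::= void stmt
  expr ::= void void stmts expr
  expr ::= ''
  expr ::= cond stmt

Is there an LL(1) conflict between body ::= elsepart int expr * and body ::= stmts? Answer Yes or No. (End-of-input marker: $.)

FIRST(elsepart int expr *) = { int, void } and FIRST(stmts) = { int, void }.
Both contain int, so the two alternatives are not disjoint — LL(1) conflict.

Yes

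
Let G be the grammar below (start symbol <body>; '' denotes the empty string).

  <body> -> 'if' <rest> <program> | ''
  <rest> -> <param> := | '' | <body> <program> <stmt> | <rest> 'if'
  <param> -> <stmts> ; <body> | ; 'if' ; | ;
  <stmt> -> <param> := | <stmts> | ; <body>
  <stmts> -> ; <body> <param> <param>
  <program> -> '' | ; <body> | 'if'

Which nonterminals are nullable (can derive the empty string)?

{ <body>, <program>, <rest> }

Directly nullable (have an ''-production): <body>, <rest>, <program>.
No other nonterminal has a production whose RHS symbols are all nullable.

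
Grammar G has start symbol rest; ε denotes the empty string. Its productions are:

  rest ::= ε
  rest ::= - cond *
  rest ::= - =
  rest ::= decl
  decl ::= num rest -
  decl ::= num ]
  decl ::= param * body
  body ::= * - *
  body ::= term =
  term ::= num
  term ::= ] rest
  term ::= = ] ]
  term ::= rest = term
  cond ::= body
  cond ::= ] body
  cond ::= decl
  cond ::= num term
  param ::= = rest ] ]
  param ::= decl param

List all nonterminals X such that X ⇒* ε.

{ rest }

Directly nullable (have an ε-production): rest.
No other nonterminal has a production whose RHS symbols are all nullable.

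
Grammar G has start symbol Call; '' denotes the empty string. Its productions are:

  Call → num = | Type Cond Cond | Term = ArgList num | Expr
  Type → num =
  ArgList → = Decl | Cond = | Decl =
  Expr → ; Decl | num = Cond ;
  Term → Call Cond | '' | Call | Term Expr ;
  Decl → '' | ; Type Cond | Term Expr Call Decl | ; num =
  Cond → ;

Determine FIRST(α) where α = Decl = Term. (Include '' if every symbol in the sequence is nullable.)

Add FIRST(Decl)\{''} = { ;, =, num }; Decl is nullable, continue.
= is a terminal; add {=} and stop.

{ ;, =, num }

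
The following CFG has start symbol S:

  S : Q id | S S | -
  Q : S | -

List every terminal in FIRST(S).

From S : Q id: add FIRST(Q) = { - }.
From S : S S: add FIRST(S) = { - }.
S : - contributes {-}.
Union: FIRST(S) = { - }.

{ - }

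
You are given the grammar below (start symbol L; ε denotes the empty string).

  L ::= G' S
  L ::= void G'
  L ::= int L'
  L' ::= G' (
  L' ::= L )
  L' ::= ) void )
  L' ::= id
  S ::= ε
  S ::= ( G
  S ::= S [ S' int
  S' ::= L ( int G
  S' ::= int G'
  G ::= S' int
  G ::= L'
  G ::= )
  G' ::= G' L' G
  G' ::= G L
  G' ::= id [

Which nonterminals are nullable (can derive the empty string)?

{ S }

Directly nullable (have an ε-production): S.
No other nonterminal has a production whose RHS symbols are all nullable.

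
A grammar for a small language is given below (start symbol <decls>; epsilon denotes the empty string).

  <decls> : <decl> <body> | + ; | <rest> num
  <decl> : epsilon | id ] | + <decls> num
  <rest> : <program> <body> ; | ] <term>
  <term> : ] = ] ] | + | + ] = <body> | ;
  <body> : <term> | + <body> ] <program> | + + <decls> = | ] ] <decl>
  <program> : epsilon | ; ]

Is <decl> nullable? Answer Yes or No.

Yes

<decl> has an epsilon-production, so <decl> ⇒ epsilon.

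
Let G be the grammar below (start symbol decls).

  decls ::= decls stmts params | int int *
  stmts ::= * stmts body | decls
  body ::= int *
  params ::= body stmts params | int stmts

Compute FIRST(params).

From params ::= body stmts params: add FIRST(body) = { int }.
params ::= int stmts contributes {int}.
Union: FIRST(params) = { int }.

{ int }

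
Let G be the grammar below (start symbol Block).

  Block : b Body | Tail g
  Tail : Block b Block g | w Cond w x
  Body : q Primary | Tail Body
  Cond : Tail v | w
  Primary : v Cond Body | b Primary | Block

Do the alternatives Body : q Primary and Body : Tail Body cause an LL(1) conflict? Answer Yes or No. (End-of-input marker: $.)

FIRST(q Primary) = { q } and FIRST(Tail Body) = { b, w }.
The FIRST sets are disjoint and neither alternative is nullable — no conflict.

No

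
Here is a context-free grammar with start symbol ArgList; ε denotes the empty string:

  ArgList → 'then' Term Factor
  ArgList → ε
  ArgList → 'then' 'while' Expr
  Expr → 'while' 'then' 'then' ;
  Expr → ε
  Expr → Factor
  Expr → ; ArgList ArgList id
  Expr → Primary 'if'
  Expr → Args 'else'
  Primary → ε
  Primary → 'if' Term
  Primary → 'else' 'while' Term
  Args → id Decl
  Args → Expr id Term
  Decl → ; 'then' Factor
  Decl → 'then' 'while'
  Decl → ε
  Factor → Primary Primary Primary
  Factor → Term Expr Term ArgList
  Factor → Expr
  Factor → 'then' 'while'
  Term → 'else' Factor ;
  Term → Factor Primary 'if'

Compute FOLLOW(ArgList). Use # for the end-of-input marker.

ArgList is the start symbol, so # ∈ FOLLOW(ArgList).
In Expr → ; ArgList ArgList id: add FIRST(ArgList id) = { 'then', id }.
In Expr → ; ArgList ArgList id: add FIRST(id) = { id }.
In Factor → Term Expr Term ArgList: ArgList is at the end, add FOLLOW(Factor) = { #, 'else', 'if', 'then', 'while', ;, id }.
Union: FOLLOW(ArgList) = { #, 'else', 'if', 'then', 'while', ;, id }.

{ #, 'else', 'if', 'then', 'while', ;, id }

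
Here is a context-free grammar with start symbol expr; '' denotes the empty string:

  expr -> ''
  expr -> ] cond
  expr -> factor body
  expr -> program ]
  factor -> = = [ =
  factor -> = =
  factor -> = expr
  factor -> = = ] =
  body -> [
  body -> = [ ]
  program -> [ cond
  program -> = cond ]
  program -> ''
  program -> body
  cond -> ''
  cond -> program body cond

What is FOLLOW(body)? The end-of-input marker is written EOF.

{ EOF, =, [, ] }

In expr -> factor body: body is at the end, add FOLLOW(expr) = { EOF, =, [ }.
In program -> body: body is at the end, add FOLLOW(program) = { =, [, ] }.
In cond -> program body cond: add FIRST(cond)\{''} = { =, [ }.
  Since cond is nullable, also add FOLLOW(cond) = { EOF, =, [, ] }.
Union: FOLLOW(body) = { EOF, =, [, ] }.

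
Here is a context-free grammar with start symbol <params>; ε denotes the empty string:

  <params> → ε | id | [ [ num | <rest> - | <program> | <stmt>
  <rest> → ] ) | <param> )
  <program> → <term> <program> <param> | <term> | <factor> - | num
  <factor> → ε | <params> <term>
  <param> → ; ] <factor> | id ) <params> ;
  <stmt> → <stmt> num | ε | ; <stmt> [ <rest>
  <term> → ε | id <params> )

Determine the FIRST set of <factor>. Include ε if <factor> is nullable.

{ -, ;, [, ], id, num, ε }

<factor> → ε contributes ε.
From <factor> → <params> <term>: <params>, <term> nullable, take FIRST(<params>) ∪ FIRST(<term>) = { -, ;, [, ], id, num }; also ε since the whole RHS is nullable.
Union: FIRST(<factor>) = { -, ;, [, ], id, num, ε }.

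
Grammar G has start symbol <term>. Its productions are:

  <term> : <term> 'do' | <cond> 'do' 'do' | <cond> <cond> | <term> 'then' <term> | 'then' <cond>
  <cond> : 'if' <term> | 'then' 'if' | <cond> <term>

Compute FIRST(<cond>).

{ 'if', 'then' }

<cond> : 'if' <term> contributes {'if'}.
<cond> : 'then' 'if' contributes {'then'}.
From <cond> : <cond> <term>: add FIRST(<cond>) = { 'if', 'then' }.
Union: FIRST(<cond>) = { 'if', 'then' }.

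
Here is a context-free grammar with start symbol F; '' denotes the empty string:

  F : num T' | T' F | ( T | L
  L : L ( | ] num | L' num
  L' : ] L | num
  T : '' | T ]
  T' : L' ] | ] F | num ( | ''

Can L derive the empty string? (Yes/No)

No

Nullable nonterminals: T, T'.
No production of L has an RHS whose symbols are all nullable, so L is not nullable.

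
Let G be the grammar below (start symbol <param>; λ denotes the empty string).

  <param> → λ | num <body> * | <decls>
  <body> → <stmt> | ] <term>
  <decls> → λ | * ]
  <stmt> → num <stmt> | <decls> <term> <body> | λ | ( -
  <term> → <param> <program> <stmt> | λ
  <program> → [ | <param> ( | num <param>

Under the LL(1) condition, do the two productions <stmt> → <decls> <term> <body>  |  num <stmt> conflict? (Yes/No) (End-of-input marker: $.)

FIRST(<decls> <term> <body>) = { (, *, [, ], num, λ } and FIRST(num <stmt>) = { num }.
Both contain num, so the two alternatives are not disjoint — LL(1) conflict.

Yes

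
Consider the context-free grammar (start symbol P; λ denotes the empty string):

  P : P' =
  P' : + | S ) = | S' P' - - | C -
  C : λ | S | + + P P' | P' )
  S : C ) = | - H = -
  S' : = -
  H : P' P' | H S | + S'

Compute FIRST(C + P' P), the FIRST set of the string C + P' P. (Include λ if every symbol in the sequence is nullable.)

{ ), +, -, = }

Add FIRST(C)\{λ} = { ), +, -, = }; C is nullable, continue.
+ is a terminal; add {+} and stop.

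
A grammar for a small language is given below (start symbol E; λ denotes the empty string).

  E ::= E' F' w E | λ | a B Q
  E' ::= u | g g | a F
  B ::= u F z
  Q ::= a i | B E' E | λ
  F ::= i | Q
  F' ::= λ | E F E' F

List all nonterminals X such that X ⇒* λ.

Directly nullable (have an λ-production): E, Q, F'.
F ::= Q with every symbol nullable, so F is nullable.
No other nonterminal has a production whose RHS symbols are all nullable.

{ E, F, F', Q }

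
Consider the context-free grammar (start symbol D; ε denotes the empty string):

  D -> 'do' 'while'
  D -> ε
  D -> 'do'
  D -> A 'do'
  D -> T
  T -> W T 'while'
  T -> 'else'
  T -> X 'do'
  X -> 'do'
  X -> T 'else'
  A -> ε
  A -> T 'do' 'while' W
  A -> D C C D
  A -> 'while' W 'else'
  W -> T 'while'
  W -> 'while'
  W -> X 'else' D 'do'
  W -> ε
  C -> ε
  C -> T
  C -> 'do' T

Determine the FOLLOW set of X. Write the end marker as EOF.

{ 'do', 'else' }

In T -> X 'do': add FIRST('do') = { 'do' }.
In W -> X 'else' D 'do': add FIRST('else' D 'do') = { 'else' }.
Union: FOLLOW(X) = { 'do', 'else' }.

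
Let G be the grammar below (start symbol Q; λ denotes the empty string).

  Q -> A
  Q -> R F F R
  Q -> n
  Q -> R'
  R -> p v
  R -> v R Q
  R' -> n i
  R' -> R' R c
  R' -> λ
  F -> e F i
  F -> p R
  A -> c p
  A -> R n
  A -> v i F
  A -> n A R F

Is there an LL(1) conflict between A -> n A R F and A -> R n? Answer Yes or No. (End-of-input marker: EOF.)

FIRST(n A R F) = { n } and FIRST(R n) = { p, v }.
The FIRST sets are disjoint and neither alternative is nullable — no conflict.

No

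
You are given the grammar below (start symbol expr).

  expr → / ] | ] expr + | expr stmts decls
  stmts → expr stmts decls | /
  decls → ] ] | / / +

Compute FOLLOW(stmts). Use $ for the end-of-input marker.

In expr → expr stmts decls: add FIRST(decls) = { /, ] }.
In stmts → expr stmts decls: add FIRST(decls) = { /, ] }.
Union: FOLLOW(stmts) = { /, ] }.

{ /, ] }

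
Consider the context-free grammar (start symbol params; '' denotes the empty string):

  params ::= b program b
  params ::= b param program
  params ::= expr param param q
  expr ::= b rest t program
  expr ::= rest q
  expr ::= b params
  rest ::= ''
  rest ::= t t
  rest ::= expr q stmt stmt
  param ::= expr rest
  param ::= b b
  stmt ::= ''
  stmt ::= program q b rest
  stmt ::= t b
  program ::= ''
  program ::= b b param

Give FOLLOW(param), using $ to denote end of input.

In params ::= b param program: add FIRST(program)\{''} = { b }.
  Since program is nullable, also add FOLLOW(params) = { $, b, q, t }.
In params ::= expr param param q: add FIRST(param q) = { b, q, t }.
In params ::= expr param param q: add FIRST(q) = { q }.
In program ::= b b param: param is at the end, add FOLLOW(program) = { $, b, q, t }.
Union: FOLLOW(param) = { $, b, q, t }.

{ $, b, q, t }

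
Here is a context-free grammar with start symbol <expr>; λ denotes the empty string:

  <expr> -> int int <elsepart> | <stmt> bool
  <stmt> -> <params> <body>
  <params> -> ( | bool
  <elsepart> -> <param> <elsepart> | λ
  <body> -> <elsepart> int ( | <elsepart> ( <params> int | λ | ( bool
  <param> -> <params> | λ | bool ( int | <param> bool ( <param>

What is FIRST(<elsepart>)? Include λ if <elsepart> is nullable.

From <elsepart> -> <param> <elsepart>: <param>, <elsepart> nullable, take FIRST(<param>) ∪ FIRST(<elsepart>) = { (, bool }; also λ since the whole RHS is nullable.
<elsepart> -> λ contributes λ.
Union: FIRST(<elsepart>) = { (, bool, λ }.

{ (, bool, λ }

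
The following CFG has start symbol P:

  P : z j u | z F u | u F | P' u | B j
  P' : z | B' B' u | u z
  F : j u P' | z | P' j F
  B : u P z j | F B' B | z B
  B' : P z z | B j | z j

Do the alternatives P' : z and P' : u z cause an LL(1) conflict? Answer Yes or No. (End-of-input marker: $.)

FIRST(z) = { z } and FIRST(u z) = { u }.
The FIRST sets are disjoint and neither alternative is nullable — no conflict.

No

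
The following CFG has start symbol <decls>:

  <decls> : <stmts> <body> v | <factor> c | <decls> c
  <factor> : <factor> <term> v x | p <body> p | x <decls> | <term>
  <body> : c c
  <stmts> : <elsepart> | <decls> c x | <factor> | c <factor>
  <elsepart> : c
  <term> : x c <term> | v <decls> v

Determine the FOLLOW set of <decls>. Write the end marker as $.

<decls> is the start symbol, so $ ∈ FOLLOW(<decls>).
In <decls> : <decls> c: add FIRST(c) = { c }.
In <factor> : x <decls>: <decls> is at the end, add FOLLOW(<factor>) = { c, v, x }.
In <stmts> : <decls> c x: add FIRST(c x) = { c }.
In <term> : v <decls> v: add FIRST(v) = { v }.
Union: FOLLOW(<decls>) = { $, c, v, x }.

{ $, c, v, x }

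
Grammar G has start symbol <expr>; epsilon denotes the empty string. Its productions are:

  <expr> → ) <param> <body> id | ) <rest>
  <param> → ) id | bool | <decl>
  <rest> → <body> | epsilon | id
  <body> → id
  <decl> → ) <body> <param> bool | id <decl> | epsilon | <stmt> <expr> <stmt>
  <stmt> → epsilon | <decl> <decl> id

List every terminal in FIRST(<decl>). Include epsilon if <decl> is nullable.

{ ), id, epsilon }

<decl> → ) <body> <param> bool contributes {)}.
<decl> → id <decl> contributes {id}.
<decl> → epsilon contributes epsilon.
From <decl> → <stmt> <expr> <stmt>: <stmt> nullable, take FIRST(<stmt>) ∪ FIRST(<expr>) = { ), id }.
Union: FIRST(<decl>) = { ), id, epsilon }.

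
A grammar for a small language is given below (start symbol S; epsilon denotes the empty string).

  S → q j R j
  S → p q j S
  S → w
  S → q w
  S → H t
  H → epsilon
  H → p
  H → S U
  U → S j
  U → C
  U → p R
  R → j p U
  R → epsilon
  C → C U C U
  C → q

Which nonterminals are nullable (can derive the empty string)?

Directly nullable (have an epsilon-production): H, R.
No other nonterminal has a production whose RHS symbols are all nullable.

{ H, R }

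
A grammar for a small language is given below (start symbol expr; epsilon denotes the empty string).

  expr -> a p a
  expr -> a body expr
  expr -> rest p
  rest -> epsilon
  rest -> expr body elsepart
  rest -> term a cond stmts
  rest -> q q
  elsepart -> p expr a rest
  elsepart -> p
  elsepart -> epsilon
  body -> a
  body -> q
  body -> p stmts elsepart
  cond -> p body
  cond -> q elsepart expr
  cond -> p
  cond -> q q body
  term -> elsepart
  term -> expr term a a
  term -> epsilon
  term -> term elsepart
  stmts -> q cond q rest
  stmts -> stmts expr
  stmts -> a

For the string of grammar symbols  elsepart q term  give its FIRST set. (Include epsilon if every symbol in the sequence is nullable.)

Add FIRST(elsepart)\{epsilon} = { p }; elsepart is nullable, continue.
q is a terminal; add {q} and stop.

{ p, q }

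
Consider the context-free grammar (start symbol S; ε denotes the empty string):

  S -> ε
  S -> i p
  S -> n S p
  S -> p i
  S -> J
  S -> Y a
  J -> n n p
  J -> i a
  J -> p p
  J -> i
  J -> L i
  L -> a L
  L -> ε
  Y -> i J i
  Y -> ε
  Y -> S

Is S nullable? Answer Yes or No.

S has an ε-production, so S ⇒ ε.

Yes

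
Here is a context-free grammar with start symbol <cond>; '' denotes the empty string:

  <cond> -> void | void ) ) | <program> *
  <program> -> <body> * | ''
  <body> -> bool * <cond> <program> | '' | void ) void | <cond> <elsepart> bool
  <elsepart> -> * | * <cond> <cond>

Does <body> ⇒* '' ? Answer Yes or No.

Yes

<body> has an ''-production, so <body> ⇒ ''.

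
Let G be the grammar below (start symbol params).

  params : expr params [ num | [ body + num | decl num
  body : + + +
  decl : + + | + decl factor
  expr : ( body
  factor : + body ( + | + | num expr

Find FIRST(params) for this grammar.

{ (, +, [ }

From params : expr params [ num: add FIRST(expr) = { ( }.
params : [ body + num contributes {[}.
From params : decl num: add FIRST(decl) = { + }.
Union: FIRST(params) = { (, +, [ }.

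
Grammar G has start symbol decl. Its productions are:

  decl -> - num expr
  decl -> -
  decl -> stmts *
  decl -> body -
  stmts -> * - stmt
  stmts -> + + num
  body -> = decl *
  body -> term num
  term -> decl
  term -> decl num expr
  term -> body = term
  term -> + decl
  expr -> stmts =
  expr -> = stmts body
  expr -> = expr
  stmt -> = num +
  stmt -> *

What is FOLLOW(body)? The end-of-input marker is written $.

In decl -> body -: add FIRST(-) = { - }.
In term -> body = term: add FIRST(= term) = { = }.
In expr -> = stmts body: body is at the end, add FOLLOW(expr) = { $, *, num }.
Union: FOLLOW(body) = { $, *, -, =, num }.

{ $, *, -, =, num }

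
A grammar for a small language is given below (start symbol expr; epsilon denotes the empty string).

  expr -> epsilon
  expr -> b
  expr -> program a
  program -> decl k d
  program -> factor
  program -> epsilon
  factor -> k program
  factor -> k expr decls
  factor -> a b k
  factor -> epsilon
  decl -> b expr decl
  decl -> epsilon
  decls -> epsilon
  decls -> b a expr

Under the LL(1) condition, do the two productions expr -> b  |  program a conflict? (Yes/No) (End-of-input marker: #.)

Yes

FIRST(b) = { b } and FIRST(program a) = { a, b, k }.
Both contain b, so the two alternatives are not disjoint — LL(1) conflict.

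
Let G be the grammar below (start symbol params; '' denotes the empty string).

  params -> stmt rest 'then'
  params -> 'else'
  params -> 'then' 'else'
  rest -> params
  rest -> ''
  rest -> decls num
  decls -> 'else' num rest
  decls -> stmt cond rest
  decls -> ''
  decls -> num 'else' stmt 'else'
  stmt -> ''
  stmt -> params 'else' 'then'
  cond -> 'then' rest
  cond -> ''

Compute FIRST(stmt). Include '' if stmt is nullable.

{ 'else', 'then', num, '' }

stmt -> '' contributes ''.
From stmt -> params 'else' 'then': add FIRST(params) = { 'else', 'then', num }.
Union: FIRST(stmt) = { 'else', 'then', num, '' }.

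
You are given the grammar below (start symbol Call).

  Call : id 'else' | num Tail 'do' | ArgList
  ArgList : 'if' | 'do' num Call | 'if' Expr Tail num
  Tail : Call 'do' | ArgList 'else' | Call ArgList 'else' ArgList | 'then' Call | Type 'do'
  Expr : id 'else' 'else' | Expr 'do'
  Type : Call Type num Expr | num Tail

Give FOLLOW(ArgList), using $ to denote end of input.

{ $, 'do', 'else', 'if', id, num }

In Call : ArgList: ArgList is at the end, add FOLLOW(Call) = { $, 'do', 'else', 'if', id, num }.
In Tail : ArgList 'else': add FIRST('else') = { 'else' }.
In Tail : Call ArgList 'else' ArgList: add FIRST('else' ArgList) = { 'else' }.
In Tail : Call ArgList 'else' ArgList: ArgList is at the end, add FOLLOW(Tail) = { 'do', num }.
Union: FOLLOW(ArgList) = { $, 'do', 'else', 'if', id, num }.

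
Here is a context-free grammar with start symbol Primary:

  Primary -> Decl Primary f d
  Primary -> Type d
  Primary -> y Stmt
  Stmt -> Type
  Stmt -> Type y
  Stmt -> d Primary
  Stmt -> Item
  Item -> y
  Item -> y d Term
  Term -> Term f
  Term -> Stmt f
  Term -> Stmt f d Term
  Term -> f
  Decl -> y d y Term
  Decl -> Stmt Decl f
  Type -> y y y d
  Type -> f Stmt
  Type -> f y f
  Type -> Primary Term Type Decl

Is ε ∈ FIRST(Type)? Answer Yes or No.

No

No nonterminal in this grammar is nullable.
No production of Type has an RHS whose symbols are all nullable, so Type is not nullable.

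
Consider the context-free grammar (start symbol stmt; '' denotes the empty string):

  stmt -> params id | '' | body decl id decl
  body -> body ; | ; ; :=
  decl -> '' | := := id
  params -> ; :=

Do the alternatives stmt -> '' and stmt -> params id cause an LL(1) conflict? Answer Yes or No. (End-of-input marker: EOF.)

No

FIRST('') = { '' } and FIRST(params id) = { ; }.
The first is nullable but FOLLOW(stmt) = { EOF } is disjoint from FIRST of the second.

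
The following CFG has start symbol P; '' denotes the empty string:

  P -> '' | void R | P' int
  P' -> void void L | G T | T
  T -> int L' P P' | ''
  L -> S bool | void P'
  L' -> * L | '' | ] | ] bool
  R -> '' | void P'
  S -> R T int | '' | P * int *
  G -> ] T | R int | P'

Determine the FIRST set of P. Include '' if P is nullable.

P -> '' contributes ''.
P -> void R contributes {void}.
From P -> P' int: P' nullable, take FIRST(P') ∪ {int} = { ], int, void }.
Union: FIRST(P) = { ], int, void, '' }.

{ ], int, void, '' }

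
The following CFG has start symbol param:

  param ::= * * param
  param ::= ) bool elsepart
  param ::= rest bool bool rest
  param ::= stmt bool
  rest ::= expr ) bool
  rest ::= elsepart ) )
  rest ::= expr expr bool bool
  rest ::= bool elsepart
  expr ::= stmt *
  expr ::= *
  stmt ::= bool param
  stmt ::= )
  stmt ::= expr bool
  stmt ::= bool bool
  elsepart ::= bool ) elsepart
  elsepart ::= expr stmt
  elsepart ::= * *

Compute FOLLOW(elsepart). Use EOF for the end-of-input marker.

In param ::= ) bool elsepart: elsepart is at the end, add FOLLOW(param) = { EOF, ), *, bool }.
In rest ::= elsepart ) ): add FIRST() )) = { ) }.
In rest ::= bool elsepart: elsepart is at the end, add FOLLOW(rest) = { EOF, ), *, bool }.
In elsepart ::= bool ) elsepart: elsepart is at the end, add FOLLOW(elsepart) = { EOF, ), *, bool }.
Union: FOLLOW(elsepart) = { EOF, ), *, bool }.

{ EOF, ), *, bool }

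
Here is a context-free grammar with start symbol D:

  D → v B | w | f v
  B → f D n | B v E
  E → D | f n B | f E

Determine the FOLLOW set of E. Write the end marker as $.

In B → B v E: E is at the end, add FOLLOW(B) = { $, n, v }.
In E → f E: E is at the end, add FOLLOW(E) = { $, n, v }.
Union: FOLLOW(E) = { $, n, v }.

{ $, n, v }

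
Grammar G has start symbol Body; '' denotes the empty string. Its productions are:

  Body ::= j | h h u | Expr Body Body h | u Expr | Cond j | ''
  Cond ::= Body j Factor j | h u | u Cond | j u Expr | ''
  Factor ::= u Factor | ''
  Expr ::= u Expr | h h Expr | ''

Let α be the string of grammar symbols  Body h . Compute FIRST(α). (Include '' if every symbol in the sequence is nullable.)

Add FIRST(Body)\{''} = { h, j, u }; Body is nullable, continue.
h is a terminal; add {h} and stop.

{ h, j, u }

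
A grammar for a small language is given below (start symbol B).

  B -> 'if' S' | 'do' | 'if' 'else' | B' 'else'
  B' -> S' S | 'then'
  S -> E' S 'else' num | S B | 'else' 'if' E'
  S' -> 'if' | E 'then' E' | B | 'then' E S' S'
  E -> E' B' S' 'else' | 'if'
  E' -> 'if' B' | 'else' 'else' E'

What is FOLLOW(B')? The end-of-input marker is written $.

In B -> B' 'else': add FIRST('else') = { 'else' }.
In E -> E' B' S' 'else': add FIRST(S' 'else') = { 'do', 'else', 'if', 'then' }.
In E' -> 'if' B': B' is at the end, add FOLLOW(E') = { $, 'do', 'else', 'if', 'then' }.
Union: FOLLOW(B') = { $, 'do', 'else', 'if', 'then' }.

{ $, 'do', 'else', 'if', 'then' }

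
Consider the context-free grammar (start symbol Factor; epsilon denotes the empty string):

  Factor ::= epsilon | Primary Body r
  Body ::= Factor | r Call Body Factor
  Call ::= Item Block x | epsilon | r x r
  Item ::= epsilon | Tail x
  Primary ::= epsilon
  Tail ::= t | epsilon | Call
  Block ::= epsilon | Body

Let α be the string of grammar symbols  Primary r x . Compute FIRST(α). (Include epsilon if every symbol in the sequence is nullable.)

{ r }

Add FIRST(Primary)\{epsilon} = {  }; Primary is nullable, continue.
r is a terminal; add {r} and stop.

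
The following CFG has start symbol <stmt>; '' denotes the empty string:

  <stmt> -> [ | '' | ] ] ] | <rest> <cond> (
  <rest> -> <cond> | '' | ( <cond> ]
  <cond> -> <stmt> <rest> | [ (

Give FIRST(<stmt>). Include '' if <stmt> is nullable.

<stmt> -> [ contributes {[}.
<stmt> -> '' contributes ''.
<stmt> -> ] ] ] contributes {]}.
From <stmt> -> <rest> <cond> (: <rest>, <cond> nullable, take FIRST(<rest>) ∪ FIRST(<cond>) ∪ {(} = { (, [, ] }.
Union: FIRST(<stmt>) = { (, [, ], '' }.

{ (, [, ], '' }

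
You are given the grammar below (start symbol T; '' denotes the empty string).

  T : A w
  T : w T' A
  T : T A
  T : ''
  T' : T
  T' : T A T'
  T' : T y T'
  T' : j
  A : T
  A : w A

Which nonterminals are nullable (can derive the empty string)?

Directly nullable (have an ''-production): T.
T' : T with every symbol nullable, so T' is nullable.
A : T with every symbol nullable, so A is nullable.

{ A, T, T' }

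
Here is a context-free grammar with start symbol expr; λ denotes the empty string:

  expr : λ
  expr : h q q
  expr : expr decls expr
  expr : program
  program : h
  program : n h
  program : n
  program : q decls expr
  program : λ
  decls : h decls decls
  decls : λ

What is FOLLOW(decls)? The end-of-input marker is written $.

In expr : expr decls expr: add FIRST(expr)\{λ} = { h, n, q }.
  Since expr is nullable, also add FOLLOW(expr) = { $, h, n, q }.
In program : q decls expr: add FIRST(expr)\{λ} = { h, n, q }.
  Since expr is nullable, also add FOLLOW(program) = { $, h, n, q }.
In decls : h decls decls: add FIRST(decls)\{λ} = { h }.
  Since decls is nullable, also add FOLLOW(decls) = { $, h, n, q }.
In decls : h decls decls: decls is at the end, add FOLLOW(decls) = { $, h, n, q }.
Union: FOLLOW(decls) = { $, h, n, q }.

{ $, h, n, q }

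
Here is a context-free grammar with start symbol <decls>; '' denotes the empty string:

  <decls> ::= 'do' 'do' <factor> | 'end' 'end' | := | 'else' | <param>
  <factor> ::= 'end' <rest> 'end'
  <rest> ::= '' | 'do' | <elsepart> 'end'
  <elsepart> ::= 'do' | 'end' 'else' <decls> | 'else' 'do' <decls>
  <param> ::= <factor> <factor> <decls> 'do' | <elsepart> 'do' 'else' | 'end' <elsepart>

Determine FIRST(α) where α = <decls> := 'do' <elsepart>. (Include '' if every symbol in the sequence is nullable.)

{ 'do', 'else', 'end', := }

Add FIRST(<decls>) = { 'do', 'else', 'end', := }; <decls> is not nullable, stop.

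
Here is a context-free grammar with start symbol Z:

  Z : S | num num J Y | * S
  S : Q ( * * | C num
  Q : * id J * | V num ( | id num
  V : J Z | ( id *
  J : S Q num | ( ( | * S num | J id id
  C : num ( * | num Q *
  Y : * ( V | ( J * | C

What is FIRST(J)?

{ (, *, id, num }

From J : S Q num: add FIRST(S) = { (, *, id, num }.
J : ( ( contributes {(}.
J : * S num contributes {*}.
From J : J id id: add FIRST(J) = { (, *, id, num }.
Union: FIRST(J) = { (, *, id, num }.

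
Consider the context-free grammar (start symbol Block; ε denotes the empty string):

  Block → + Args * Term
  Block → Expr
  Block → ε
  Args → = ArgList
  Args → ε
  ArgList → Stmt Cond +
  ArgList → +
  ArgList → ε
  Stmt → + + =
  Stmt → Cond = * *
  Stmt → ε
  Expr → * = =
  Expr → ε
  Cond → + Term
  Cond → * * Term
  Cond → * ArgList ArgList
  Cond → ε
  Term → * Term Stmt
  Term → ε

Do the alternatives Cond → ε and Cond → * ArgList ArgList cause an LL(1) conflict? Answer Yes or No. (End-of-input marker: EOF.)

No

FIRST(ε) = { ε } and FIRST(* ArgList ArgList) = { * }.
The first is nullable but FOLLOW(Cond) = { +, = } is disjoint from FIRST of the second.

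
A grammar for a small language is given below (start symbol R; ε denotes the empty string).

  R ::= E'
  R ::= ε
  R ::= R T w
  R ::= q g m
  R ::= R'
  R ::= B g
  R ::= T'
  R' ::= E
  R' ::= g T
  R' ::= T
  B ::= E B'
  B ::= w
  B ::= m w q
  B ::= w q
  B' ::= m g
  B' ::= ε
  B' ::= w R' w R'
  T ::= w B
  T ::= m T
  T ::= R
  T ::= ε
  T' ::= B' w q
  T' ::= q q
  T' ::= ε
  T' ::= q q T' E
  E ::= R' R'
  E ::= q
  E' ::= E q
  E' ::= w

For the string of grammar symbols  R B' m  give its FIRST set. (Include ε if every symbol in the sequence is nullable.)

Add FIRST(R)\{ε} = { g, m, q, w }; R is nullable, continue.
Add FIRST(B')\{ε} = { m, w }; B' is nullable, continue.
m is a terminal; add {m} and stop.

{ g, m, q, w }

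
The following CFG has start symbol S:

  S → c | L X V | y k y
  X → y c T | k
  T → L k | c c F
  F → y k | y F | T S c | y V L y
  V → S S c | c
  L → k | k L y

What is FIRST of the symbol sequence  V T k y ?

{ c, k, y }

Add FIRST(V) = { c, k, y }; V is not nullable, stop.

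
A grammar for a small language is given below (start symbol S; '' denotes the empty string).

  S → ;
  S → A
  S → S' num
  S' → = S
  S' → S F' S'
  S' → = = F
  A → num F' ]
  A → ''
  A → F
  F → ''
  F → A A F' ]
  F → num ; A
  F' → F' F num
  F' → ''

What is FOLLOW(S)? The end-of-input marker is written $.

{ $, ;, =, ], num }

S is the start symbol, so $ ∈ FOLLOW(S).
In S' → = S: S is at the end, add FOLLOW(S') = { num }.
In S' → S F' S': add FIRST(F' S') = { ;, =, ], num }.
Union: FOLLOW(S) = { $, ;, =, ], num }.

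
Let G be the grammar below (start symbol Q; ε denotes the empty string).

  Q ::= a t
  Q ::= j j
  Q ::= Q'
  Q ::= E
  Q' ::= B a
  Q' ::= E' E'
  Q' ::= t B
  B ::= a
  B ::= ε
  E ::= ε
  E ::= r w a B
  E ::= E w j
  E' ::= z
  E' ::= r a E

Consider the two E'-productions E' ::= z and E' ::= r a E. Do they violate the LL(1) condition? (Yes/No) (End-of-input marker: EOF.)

No

FIRST(z) = { z } and FIRST(r a E) = { r }.
The FIRST sets are disjoint and neither alternative is nullable — no conflict.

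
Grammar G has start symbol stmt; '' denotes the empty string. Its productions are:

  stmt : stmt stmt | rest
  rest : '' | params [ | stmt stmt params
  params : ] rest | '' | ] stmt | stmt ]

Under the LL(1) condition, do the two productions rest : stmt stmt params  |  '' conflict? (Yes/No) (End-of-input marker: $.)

Yes

FIRST(stmt stmt params) = { [, ], '' } and FIRST('') = { '' }.
Both alternatives are nullable, violating the LL(1) condition.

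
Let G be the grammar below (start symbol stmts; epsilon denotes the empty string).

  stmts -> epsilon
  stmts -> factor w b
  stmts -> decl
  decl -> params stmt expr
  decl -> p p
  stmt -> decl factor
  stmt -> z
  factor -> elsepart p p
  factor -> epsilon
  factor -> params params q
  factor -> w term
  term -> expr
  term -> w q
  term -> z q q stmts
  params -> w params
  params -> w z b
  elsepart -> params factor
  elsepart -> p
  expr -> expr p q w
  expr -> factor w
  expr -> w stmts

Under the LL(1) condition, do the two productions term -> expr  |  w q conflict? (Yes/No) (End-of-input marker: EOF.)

FIRST(expr) = { p, w } and FIRST(w q) = { w }.
Both contain w, so the two alternatives are not disjoint — LL(1) conflict.

Yes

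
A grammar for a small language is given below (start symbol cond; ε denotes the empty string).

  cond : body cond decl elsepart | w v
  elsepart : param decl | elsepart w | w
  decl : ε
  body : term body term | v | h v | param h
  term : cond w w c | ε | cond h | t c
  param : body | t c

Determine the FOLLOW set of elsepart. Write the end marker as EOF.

{ EOF, h, t, v, w }

In cond : body cond decl elsepart: elsepart is at the end, add FOLLOW(cond) = { EOF, h, t, v, w }.
In elsepart : elsepart w: add FIRST(w) = { w }.
Union: FOLLOW(elsepart) = { EOF, h, t, v, w }.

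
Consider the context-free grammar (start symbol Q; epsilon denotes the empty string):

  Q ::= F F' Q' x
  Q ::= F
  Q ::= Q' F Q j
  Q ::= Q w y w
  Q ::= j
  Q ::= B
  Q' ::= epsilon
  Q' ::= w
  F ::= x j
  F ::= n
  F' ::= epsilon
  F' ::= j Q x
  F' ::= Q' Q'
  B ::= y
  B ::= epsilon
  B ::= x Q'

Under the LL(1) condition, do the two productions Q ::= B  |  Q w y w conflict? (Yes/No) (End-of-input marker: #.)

Yes

FIRST(B) = { x, y, epsilon } and FIRST(Q w y w) = { j, n, w, x, y }.
Both contain x, so the two alternatives are not disjoint — LL(1) conflict.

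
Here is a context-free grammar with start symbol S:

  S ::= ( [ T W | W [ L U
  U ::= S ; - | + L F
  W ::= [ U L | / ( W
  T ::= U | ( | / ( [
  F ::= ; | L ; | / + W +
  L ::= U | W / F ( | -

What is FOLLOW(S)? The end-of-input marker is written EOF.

{ EOF, ; }

S is the start symbol, so EOF ∈ FOLLOW(S).
In U ::= S ; -: add FIRST(; -) = { ; }.
Union: FOLLOW(S) = { EOF, ; }.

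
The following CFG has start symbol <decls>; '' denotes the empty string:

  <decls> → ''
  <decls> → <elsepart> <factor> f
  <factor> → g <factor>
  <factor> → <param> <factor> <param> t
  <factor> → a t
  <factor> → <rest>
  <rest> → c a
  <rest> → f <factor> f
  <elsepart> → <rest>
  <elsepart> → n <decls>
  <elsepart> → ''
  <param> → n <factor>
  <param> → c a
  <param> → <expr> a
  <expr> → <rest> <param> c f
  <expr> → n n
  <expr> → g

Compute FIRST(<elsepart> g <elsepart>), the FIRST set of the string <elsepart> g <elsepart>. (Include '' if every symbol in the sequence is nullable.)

{ c, f, g, n }

Add FIRST(<elsepart>)\{''} = { c, f, n }; <elsepart> is nullable, continue.
g is a terminal; add {g} and stop.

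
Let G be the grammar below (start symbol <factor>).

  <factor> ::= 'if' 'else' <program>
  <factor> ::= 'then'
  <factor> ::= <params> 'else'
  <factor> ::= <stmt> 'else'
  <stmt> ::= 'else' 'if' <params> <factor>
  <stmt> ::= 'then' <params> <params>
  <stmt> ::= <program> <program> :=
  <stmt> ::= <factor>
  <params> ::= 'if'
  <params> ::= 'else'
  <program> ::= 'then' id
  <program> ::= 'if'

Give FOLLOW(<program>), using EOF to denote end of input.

In <factor> ::= 'if' 'else' <program>: <program> is at the end, add FOLLOW(<factor>) = { EOF, 'else' }.
In <stmt> ::= <program> <program> :=: add FIRST(<program> :=) = { 'if', 'then' }.
In <stmt> ::= <program> <program> :=: add FIRST(:=) = { := }.
Union: FOLLOW(<program>) = { EOF, 'else', 'if', 'then', := }.

{ EOF, 'else', 'if', 'then', := }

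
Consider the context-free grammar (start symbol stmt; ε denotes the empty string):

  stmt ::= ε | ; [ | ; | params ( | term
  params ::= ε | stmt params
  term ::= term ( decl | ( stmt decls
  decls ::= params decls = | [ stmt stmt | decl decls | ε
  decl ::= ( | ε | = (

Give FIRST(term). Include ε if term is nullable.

{ ( }

From term ::= term ( decl: add FIRST(term) = { ( }.
term ::= ( stmt decls contributes {(}.
Union: FIRST(term) = { ( }.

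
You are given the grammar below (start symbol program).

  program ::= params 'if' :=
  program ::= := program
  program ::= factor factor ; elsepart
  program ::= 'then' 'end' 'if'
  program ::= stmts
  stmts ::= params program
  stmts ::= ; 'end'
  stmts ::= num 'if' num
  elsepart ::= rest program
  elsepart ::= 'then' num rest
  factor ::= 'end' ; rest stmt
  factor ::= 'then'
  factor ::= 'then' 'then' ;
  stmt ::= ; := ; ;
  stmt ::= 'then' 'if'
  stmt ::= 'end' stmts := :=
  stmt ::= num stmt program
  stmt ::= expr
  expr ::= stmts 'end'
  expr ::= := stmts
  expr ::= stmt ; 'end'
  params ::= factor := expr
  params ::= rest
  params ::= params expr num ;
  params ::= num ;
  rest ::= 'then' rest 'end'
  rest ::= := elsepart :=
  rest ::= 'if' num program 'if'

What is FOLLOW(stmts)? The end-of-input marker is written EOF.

{ EOF, 'end', 'if', 'then', :=, ;, num }

In program ::= stmts: stmts is at the end, add FOLLOW(program) = { EOF, 'end', 'if', 'then', :=, ;, num }.
In stmt ::= 'end' stmts := :=: add FIRST(:= :=) = { := }.
In expr ::= stmts 'end': add FIRST('end') = { 'end' }.
In expr ::= := stmts: stmts is at the end, add FOLLOW(expr) = { 'end', 'if', 'then', :=, ;, num }.
Union: FOLLOW(stmts) = { EOF, 'end', 'if', 'then', :=, ;, num }.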